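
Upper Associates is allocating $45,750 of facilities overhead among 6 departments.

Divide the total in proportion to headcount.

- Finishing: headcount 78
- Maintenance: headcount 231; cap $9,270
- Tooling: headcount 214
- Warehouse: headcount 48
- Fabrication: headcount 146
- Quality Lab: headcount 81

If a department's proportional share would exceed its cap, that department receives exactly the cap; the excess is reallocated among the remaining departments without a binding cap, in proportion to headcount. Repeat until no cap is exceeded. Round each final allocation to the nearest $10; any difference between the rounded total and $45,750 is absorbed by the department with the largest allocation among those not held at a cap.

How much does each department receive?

Finishing: $5,020 · Maintenance: $9,270 · Tooling: $13,770 · Warehouse: $3,090 · Fabrication: $9,390 · Quality Lab: $5,210

Total headcount = 798.
Proportional shares (ignoring caps): Finishing 4,471.80; Maintenance 13,243.42; Tooling 12,268.80; Warehouse 2,751.88; Fabrication 8,370.30; Quality Lab 4,643.80.
Held at cap: Maintenance ($9,270); balance $36,480 reallocated over remaining headcount 567.
Redistributed shares: Finishing 5,018.41 → $5,020; Tooling 13,768.47 → $13,770; Warehouse 3,088.25 → $3,090; Fabrication 9,393.44 → $9,390; Quality Lab 5,211.43 → $5,210.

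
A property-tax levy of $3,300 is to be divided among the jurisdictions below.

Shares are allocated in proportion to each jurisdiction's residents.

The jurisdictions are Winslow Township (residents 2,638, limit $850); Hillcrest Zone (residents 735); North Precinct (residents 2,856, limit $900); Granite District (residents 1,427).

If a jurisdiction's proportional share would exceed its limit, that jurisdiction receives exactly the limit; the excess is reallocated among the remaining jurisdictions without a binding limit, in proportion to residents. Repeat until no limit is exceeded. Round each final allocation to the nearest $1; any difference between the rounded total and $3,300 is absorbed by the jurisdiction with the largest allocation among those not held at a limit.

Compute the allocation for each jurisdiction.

Winslow Township: $850 · Hillcrest Zone: $527 · North Precinct: $900 · Granite District: $1,023

Total residents = 7,656.
Proportional shares (ignoring caps): Winslow Township 1,137.07; Hillcrest Zone 316.81; North Precinct 1,231.03; Granite District 615.09.
Held at cap: Winslow Township ($850), North Precinct ($900); remaining pool $1,550 reallocated over remaining residents 2,162.
Shares after redistribution: Hillcrest Zone 526.94 → $527; Granite District 1,023.06 → $1,023.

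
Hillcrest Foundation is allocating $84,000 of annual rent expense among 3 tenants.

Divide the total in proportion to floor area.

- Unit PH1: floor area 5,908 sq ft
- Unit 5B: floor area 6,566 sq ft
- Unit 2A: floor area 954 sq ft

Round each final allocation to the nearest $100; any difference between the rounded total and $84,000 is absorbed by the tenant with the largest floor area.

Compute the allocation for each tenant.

Unit PH1: $37,000; Unit 5B: $41,000; Unit 2A: $6,000

Floor area total: 5,908 + 6,566 + 954 = 13,428.
Proportional shares: Unit PH1 36,958.00; Unit 5B 41,074.17; Unit 2A 5,967.83.
After rounding ($100): Unit PH1 $37,000; Unit 5B $41,100; Unit 2A $6,000. Sum = $84,100.
Difference $84,000 − $84,100 = −$100 applied to largest floor area (Unit 5B): Unit 5B becomes $41,000.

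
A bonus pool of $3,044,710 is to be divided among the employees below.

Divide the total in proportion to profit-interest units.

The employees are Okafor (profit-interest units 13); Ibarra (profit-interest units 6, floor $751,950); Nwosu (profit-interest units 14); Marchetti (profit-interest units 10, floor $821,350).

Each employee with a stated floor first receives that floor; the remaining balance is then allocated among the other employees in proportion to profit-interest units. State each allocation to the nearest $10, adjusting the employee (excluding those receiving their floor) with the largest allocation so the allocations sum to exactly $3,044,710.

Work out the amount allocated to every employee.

Guaranteed amounts: Ibarra $751,950; Marchetti $821,350. Remaining pool $1,471,410.
Remaining pool split over remaining profit-interest units 27: Okafor 708,456.67 → $708,460; Nwosu 762,953.33 → $762,950.

Okafor: $708,460; Ibarra: $751,950; Nwosu: $762,950; Marchetti: $821,350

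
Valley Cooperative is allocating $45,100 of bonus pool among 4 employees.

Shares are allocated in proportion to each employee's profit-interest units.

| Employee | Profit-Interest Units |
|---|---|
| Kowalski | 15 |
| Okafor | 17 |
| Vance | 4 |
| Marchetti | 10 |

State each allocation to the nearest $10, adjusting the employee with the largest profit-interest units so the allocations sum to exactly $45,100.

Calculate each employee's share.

Sum of profit-interest units: 15 + 17 + 4 + 10 = 46.
Unrounded shares: Kowalski 14,706.52; Okafor 16,667.39; Vance 3,921.74; Marchetti 9,804.35.
Rounded to nearest $10: Kowalski $14,710; Okafor $16,670; Vance $3,920; Marchetti $9,800. Sum = $45,100.
Rounded total matches; no reconciliation needed.

Kowalski: $14,710 | Okafor: $16,670 | Vance: $3,920 | Marchetti: $9,800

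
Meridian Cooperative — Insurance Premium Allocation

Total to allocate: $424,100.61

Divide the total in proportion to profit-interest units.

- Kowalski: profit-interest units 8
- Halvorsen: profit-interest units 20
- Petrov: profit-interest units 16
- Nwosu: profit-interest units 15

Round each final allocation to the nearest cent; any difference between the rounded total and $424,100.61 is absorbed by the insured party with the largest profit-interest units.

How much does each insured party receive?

Total profit-interest units = 8 + 20 + 16 + 15 = 59.
Unrounded shares: Kowalski 57,505.1675; Halvorsen 143,762.9186; Petrov 115,010.3349; Nwosu 107,822.1890.
At nearest cent: Kowalski $57,505.17; Halvorsen $143,762.92; Petrov $115,010.33; Nwosu $107,822.19. Sum = $424,100.61.
Sum already equals the total — no adjustment.

Kowalski: $57,505.17 | Halvorsen: $143,762.92 | Petrov: $115,010.33 | Nwosu: $107,822.19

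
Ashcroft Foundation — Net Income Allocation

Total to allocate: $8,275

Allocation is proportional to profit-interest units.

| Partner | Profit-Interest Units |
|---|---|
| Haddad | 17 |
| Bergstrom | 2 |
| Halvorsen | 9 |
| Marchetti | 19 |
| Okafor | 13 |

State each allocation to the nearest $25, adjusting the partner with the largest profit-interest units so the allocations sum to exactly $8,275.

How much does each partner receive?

Haddad: $2,350 | Bergstrom: $275 | Halvorsen: $1,250 | Marchetti: $2,600 | Okafor: $1,800

Total profit-interest units = 60.
Unrounded shares: Haddad 17/60 × $8,275 = 2,344.58; Bergstrom 2/60 × $8,275 = 275.83; Halvorsen 9/60 × $8,275 = 1,241.25; Marchetti 19/60 × $8,275 = 2,620.42; Okafor 13/60 × $8,275 = 1,792.92.
After rounding ($25): Haddad $2,350; Bergstrom $275; Halvorsen $1,250; Marchetti $2,625; Okafor $1,800. Sum = $8,300.
Difference $8,275 − $8,300 = −$25 applied to largest profit-interest units (Marchetti): Marchetti becomes $2,600.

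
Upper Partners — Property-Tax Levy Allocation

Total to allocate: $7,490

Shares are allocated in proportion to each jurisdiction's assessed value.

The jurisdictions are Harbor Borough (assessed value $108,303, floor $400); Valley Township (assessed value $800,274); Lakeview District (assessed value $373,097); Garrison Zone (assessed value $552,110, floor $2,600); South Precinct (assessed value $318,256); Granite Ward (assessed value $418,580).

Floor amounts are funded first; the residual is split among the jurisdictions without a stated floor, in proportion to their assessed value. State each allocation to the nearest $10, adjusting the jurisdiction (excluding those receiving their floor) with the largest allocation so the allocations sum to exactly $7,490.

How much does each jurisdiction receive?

Guaranteed amounts: Harbor Borough $400; Garrison Zone $2,600. Residual $4,490.
Residual split over remaining assessed value 1,910,207: Valley Township 1,881.07 → $1,880; Lakeview District 876.98 → $880; South Precinct 748.07 → $750; Granite Ward 983.89 → $980.

Harbor Borough: $400; Valley Township: $1,880; Lakeview District: $880; Garrison Zone: $2,600; South Precinct: $750; Granite Ward: $980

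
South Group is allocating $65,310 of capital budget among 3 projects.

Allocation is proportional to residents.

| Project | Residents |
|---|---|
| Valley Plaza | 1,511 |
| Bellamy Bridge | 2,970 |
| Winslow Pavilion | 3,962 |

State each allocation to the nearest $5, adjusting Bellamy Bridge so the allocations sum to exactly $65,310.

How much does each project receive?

Valley Plaza: $11,690 | Bellamy Bridge: $22,970 | Winslow Pavilion: $30,650

Sum of residents: 8,443.
Unrounded shares: Valley Plaza 1,511/8,443 × $65,310 = 11,688.19; Bellamy Bridge 2,970/8,443 × $65,310 = 22,974.14; Winslow Pavilion 3,962/8,443 × $65,310 = 30,647.66.
After rounding ($5): Valley Plaza $11,690; Bellamy Bridge $22,975; Winslow Pavilion $30,650. Sum = $65,315.
Difference $65,310 − $65,315 = −$5 applied to Bellamy Bridge: Bellamy Bridge becomes $22,970.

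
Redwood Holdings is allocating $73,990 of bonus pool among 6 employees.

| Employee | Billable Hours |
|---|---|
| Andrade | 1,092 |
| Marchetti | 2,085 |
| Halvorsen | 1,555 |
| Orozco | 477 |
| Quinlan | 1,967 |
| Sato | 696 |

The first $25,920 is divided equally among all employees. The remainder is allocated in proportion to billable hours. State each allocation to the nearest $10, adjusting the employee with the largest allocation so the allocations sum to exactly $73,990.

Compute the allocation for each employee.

Andrade: $10,990 | Marchetti: $17,050 | Halvorsen: $13,820 | Orozco: $7,230 | Quinlan: $16,330 | Sato: $8,570

First tranche $25,920 split equally: $4,320 each.
Remainder $48,070 by billable hours (total 7,872): Andrade 6,668.25 → $6,670; Marchetti 12,731.96 → $12,730; Halvorsen 9,495.53 → $9,500; Orozco 2,912.78 → $2,910; Quinlan 12,011.39 → $12,010; Sato 4,250.09 → $4,250.
Totals: Andrade $4,320 + $6,670 = $10,990; Marchetti $4,320 + $12,730 = $17,050; Halvorsen $4,320 + $9,500 = $13,820; Orozco $4,320 + $2,910 = $7,230; Quinlan $4,320 + $12,010 = $16,330; Sato $4,320 + $4,250 = $8,570.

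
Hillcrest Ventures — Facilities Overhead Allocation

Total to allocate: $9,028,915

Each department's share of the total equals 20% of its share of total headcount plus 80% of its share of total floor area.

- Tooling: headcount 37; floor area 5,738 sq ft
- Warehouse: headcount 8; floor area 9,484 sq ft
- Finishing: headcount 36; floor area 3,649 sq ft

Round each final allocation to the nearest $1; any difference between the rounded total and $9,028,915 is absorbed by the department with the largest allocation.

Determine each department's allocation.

Tooling: $3,021,161 | Warehouse: $3,808,479 | Finishing: $2,199,275

Totals — headcount 81, floor area 18,871.
Combined weights (20% headcount + 80% floor area): Tooling 0.3346; Warehouse 0.4218; Finishing 0.2436.
Pro-rata amounts: Tooling 3,021,161.41; Warehouse 3,808,478.97; Finishing 2,199,274.62.
After rounding ($1): Tooling $3,021,161; Warehouse $3,808,479; Finishing $2,199,275. Sum = $9,028,915.
Sum already equals the total — no adjustment.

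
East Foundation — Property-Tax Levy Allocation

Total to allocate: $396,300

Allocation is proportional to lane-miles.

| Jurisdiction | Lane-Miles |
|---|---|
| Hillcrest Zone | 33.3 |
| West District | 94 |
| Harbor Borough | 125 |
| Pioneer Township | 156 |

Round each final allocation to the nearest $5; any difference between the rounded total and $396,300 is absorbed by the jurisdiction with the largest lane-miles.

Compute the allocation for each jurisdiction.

Hillcrest Zone: $32,320; West District: $91,235; Harbor Borough: $121,325; Pioneer Township: $151,420

Sum of lane-miles: 408.3.
Unrounded shares: Hillcrest Zone 33.3/408.3 × $396,300 = 32,321.31; West District 94/408.3 × $396,300 = 91,237.33; Harbor Borough 125/408.3 × $396,300 = 121,326.23; Pioneer Township 156/408.3 × $396,300 = 151,415.14.
At nearest $5: Hillcrest Zone $32,320; West District $91,235; Harbor Borough $121,325; Pioneer Township $151,415. Sum = $396,295.
Difference $396,300 − $396,295 = +$5 applied to largest lane-miles (Pioneer Township): Pioneer Township becomes $151,420.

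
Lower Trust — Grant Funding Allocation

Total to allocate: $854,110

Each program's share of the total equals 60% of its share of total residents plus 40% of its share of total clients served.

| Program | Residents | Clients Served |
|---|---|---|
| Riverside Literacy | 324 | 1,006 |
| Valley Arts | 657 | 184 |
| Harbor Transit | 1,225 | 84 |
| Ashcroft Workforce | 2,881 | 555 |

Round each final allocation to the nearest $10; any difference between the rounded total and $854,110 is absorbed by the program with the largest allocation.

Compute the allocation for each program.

Residents total 5,087; clients served total 1,829.
Combined weights (60% residents + 40% clients served): Riverside Literacy 0.2582; Valley Arts 0.1177; Harbor Transit 0.1629; Ashcroft Workforce 0.4612.
Pro-rata amounts: Riverside Literacy 220,553.40; Valley Arts 100,556.26; Harbor Transit 139,097.48; Ashcroft Workforce 393,902.85.
At nearest $10: Riverside Literacy $220,550; Valley Arts $100,560; Harbor Transit $139,100; Ashcroft Workforce $393,900. Sum = $854,110.
Rounded total matches; no reconciliation needed.

Riverside Literacy: $220,550 · Valley Arts: $100,560 · Harbor Transit: $139,100 · Ashcroft Workforce: $393,900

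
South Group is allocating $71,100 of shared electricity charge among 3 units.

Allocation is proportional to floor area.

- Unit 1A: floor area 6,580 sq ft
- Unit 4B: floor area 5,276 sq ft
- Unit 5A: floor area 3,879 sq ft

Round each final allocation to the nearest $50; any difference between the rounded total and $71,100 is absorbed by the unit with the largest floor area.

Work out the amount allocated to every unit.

Unit 1A: $29,700; Unit 4B: $23,850; Unit 5A: $17,550

Combined floor area = 15,735.
Pro-rata amounts: Unit 1A 6,580/15,735 × $71,100 = 29,732.32; Unit 4B 5,276/15,735 × $71,100 = 23,840.08; Unit 5A 3,879/15,735 × $71,100 = 17,527.61.
Rounded to nearest $50: Unit 1A $29,750; Unit 4B $23,850; Unit 5A $17,550. Sum = $71,150.
Difference $71,100 − $71,150 = −$50 applied to largest floor area (Unit 1A): Unit 1A becomes $29,700.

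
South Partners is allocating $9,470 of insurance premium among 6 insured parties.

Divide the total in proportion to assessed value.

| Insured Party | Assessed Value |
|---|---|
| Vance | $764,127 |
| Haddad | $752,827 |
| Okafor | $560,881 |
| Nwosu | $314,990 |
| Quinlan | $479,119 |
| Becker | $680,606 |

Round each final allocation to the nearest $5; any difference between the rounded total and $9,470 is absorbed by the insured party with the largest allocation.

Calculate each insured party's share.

Combined assessed value = 3,552,550.
Pro-rata amounts: Vance 764,127/3,552,550 × $9,470 = 2,036.93; Haddad 752,827/3,552,550 × $9,470 = 2,006.80; Okafor 560,881/3,552,550 × $9,470 = 1,495.14; Nwosu 314,990/3,552,550 × $9,470 = 839.67; Quinlan 479,119/3,552,550 × $9,470 = 1,277.18; Becker 680,606/3,552,550 × $9,470 = 1,814.29.
Rounded to nearest $5: Vance $2,035; Haddad $2,005; Okafor $1,495; Nwosu $840; Quinlan $1,275; Becker $1,815. Sum = $9,465.
Difference $9,470 − $9,465 = +$5 applied to largest allocation (Vance): Vance becomes $2,040.

Vance: $2,040 | Haddad: $2,005 | Okafor: $1,495 | Nwosu: $840 | Quinlan: $1,275 | Becker: $1,815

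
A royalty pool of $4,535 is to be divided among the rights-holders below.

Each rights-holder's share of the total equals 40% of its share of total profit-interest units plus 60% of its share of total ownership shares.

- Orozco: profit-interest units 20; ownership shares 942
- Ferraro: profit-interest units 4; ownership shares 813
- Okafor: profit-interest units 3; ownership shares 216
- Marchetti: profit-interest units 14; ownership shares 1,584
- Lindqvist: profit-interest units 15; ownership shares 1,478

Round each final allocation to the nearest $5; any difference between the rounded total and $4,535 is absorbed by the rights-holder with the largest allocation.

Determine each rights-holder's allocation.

Profit-interest units total 56; ownership shares total 5,033.
Composite weights (40% profit-interest units + 60% ownership shares): Orozco 0.2552; Ferraro 0.1255; Okafor 0.0472; Marchetti 0.2888; Lindqvist 0.2833.
Unrounded shares: Orozco 1,157.13; Ferraro 569.11; Okafor 213.96; Marchetti 1,309.86; Lindqvist 1,284.95.
At nearest $5: Orozco $1,155; Ferraro $570; Okafor $215; Marchetti $1,310; Lindqvist $1,285. Sum = $4,535.
Rounded total matches; no reconciliation needed.

Orozco: $1,155; Ferraro: $570; Okafor: $215; Marchetti: $1,310; Lindqvist: $1,285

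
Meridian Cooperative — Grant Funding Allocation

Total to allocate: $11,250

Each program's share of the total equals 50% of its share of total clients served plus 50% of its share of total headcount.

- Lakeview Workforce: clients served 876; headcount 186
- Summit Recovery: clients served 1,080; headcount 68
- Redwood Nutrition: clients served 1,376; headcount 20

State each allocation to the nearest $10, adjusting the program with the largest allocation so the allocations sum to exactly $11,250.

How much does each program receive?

Lakeview Workforce: $5,300; Summit Recovery: $3,220; Redwood Nutrition: $2,730

Clients served total 3,332; headcount total 274.
Combined weights (50% clients served + 50% headcount): Lakeview Workforce 0.4709; Summit Recovery 0.2862; Redwood Nutrition 0.2430.
Proportional shares: Lakeview Workforce 5,297.27; Summit Recovery 3,219.21; Redwood Nutrition 2,733.51.
After rounding ($10): Lakeview Workforce $5,300; Summit Recovery $3,220; Redwood Nutrition $2,730. Sum = $11,250.
Rounded total matches; no reconciliation needed.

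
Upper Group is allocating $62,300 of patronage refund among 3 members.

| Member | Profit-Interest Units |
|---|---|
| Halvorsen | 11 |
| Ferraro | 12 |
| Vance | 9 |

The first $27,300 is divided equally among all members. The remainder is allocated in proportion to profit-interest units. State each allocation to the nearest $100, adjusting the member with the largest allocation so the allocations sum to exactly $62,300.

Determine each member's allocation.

Equal tier: $27,300 ÷ 3 = $9,100 apiece.
Remainder $35,000 by profit-interest units (total 32): Halvorsen 12,031.25 → $12,000; Ferraro 13,125.00 → $13,100; Vance 9,843.75 → $9,800.
Rounding difference +$100 on remainder applied to Ferraro.
Totals: Halvorsen $9,100 + $12,000 = $21,100; Ferraro $9,100 + $13,200 = $22,300; Vance $9,100 + $9,800 = $18,900.

Halvorsen: $21,100; Ferraro: $22,300; Vance: $18,900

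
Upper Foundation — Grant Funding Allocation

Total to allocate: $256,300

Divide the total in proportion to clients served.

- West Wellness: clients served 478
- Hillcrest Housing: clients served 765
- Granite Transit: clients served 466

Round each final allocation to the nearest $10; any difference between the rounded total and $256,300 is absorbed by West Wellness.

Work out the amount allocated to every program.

West Wellness: $71,680 · Hillcrest Housing: $114,730 · Granite Transit: $69,890

Sum of clients served: 1,709.
Pro-rata amounts: West Wellness 478/1,709 × $256,300 = 71,686.02; Hillcrest Housing 765/1,709 × $256,300 = 114,727.62; Granite Transit 466/1,709 × $256,300 = 69,886.37.
Rounded to nearest $10: West Wellness $71,690; Hillcrest Housing $114,730; Granite Transit $69,890. Sum = $256,310.
Difference $256,300 − $256,310 = −$10 applied to West Wellness: West Wellness becomes $71,680.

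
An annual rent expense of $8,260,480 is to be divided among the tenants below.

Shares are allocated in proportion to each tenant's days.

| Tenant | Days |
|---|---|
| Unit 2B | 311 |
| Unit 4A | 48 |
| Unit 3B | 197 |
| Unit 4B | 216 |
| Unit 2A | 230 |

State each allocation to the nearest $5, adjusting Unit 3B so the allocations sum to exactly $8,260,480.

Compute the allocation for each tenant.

Unit 2B: $2,563,880; Unit 4A: $395,710; Unit 3B: $1,624,070; Unit 4B: $1,780,700; Unit 2A: $1,896,120

Days total: 1,002.
Unrounded shares: Unit 2B 311/1,002 × $8,260,480 = 2,563,881.52; Unit 4A 48/1,002 × $8,260,480 = 395,711.62; Unit 3B 197/1,002 × $8,260,480 = 1,624,066.43; Unit 4B 216/1,002 × $8,260,480 = 1,780,702.28; Unit 2A 230/1,002 × $8,260,480 = 1,896,118.16.
At nearest $5: Unit 2B $2,563,880; Unit 4A $395,710; Unit 3B $1,624,065; Unit 4B $1,780,700; Unit 2A $1,896,120. Sum = $8,260,475.
Difference $8,260,480 − $8,260,475 = +$5 applied to Unit 3B: Unit 3B becomes $1,624,070.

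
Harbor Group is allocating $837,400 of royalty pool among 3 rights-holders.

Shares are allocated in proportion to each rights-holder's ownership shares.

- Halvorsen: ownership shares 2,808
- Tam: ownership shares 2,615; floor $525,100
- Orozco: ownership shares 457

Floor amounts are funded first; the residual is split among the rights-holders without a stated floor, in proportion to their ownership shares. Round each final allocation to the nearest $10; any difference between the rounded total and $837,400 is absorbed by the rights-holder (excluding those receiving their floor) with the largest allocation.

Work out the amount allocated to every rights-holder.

Halvorsen: $268,590 | Tam: $525,100 | Orozco: $43,710

Fund the minimums — Tam $525,100. Residual $312,300.
Residual split over remaining ownership shares 3,265: Halvorsen 268,587.57 → $268,590; Orozco 43,712.43 → $43,710.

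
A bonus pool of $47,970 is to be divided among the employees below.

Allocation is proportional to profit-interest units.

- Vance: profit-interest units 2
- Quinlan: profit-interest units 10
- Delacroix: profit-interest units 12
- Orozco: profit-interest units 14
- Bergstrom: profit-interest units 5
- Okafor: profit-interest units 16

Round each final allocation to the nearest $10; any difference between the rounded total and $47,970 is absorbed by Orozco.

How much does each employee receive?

Vance: $1,630; Quinlan: $8,130; Delacroix: $9,760; Orozco: $11,370; Bergstrom: $4,070; Okafor: $13,010

Total profit-interest units = 59.
Pro-rata amounts: Vance 2/59 × $47,970 = 1,626.10; Quinlan 10/59 × $47,970 = 8,130.51; Delacroix 12/59 × $47,970 = 9,756.61; Orozco 14/59 × $47,970 = 11,382.71; Bergstrom 5/59 × $47,970 = 4,065.25; Okafor 16/59 × $47,970 = 13,008.81.
After rounding ($10): Vance $1,630; Quinlan $8,130; Delacroix $9,760; Orozco $11,380; Bergstrom $4,070; Okafor $13,010. Sum = $47,980.
Difference $47,970 − $47,980 = −$10 applied to Orozco: Orozco becomes $11,370.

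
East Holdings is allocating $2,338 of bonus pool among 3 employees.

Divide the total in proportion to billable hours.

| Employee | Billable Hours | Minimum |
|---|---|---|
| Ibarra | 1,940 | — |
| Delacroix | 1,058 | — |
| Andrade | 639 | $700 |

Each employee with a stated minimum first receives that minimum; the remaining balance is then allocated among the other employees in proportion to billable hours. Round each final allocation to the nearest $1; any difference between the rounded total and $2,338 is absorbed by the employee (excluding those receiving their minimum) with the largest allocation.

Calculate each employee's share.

Fund the minimums — Andrade $700. Residual $1,638.
Residual split over remaining billable hours 2,998: Ibarra 1,059.95 → $1,060; Delacroix 578.05 → $578.

Ibarra: $1,060 | Delacroix: $578 | Andrade: $700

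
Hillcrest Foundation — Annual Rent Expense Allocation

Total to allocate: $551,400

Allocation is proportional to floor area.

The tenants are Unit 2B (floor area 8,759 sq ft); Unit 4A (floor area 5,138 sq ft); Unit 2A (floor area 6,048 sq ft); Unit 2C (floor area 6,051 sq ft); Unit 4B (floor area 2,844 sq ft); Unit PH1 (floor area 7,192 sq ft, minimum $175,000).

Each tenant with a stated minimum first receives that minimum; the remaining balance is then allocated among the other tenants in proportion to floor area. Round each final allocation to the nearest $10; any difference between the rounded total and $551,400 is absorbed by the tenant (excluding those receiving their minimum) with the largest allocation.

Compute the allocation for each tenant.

Guaranteed amounts: Unit PH1 $175,000. Remaining pool $376,400.
Remaining pool split over remaining floor area 28,840: Unit 2B 114,316.49 → $114,320; Unit 4A 67,057.67 → $67,060; Unit 2A 78,934.37 → $78,930; Unit 2C 78,973.52 → $78,970; Unit 4B 37,117.95 → $37,120.

Unit 2B: $114,320 · Unit 4A: $67,060 · Unit 2A: $78,930 · Unit 2C: $78,970 · Unit 4B: $37,120 · Unit PH1: $175,000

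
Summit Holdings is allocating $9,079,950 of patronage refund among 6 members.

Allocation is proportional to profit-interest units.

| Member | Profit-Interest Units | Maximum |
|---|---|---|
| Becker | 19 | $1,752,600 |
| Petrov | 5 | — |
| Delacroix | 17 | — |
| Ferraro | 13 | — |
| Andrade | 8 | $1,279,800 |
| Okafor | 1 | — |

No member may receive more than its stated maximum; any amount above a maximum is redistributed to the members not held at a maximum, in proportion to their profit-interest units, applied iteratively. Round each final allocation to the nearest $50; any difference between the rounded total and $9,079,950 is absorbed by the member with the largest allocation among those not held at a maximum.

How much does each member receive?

Profit-interest units total: 63.
Pro-rata shares before constraints: Becker 2,738,397.62; Petrov 720,630.95; Delacroix 2,450,145.24; Ferraro 1,873,640.48; Andrade 1,153,009.52; Okafor 144,126.19.
Capped: Becker ($1,752,600); remaining pool $7,327,350 reallocated over remaining profit-interest units 44.
Capped: Andrade ($1,279,800); remaining pool $6,047,550 reallocated over remaining profit-interest units 36.
Redistributed shares: Petrov 839,937.50 → $839,950; Delacroix 2,855,787.50 → $2,855,800; Ferraro 2,183,837.50 → $2,183,850; Okafor 167,987.50 → $168,000.
Rounding difference −$50 applied to Delacroix → $2,855,750.

Becker: $1,752,600; Petrov: $839,950; Delacroix: $2,855,750; Ferraro: $2,183,850; Andrade: $1,279,800; Okafor: $168,000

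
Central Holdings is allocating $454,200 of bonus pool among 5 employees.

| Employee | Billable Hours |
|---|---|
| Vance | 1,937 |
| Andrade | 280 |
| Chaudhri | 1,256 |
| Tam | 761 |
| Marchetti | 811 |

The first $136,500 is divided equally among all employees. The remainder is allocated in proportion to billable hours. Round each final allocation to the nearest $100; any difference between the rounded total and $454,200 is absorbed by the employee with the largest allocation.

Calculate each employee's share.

$136,500 shared equally gives $27,300 per employee.
Remainder $317,700 by billable hours (total 5,045): Vance 121,979.17 → $122,000; Andrade 17,632.51 → $17,600; Chaudhri 79,094.39 → $79,100; Tam 47,922.64 → $47,900; Marchetti 51,071.30 → $51,100.
Totals: Vance $27,300 + $122,000 = $149,300; Andrade $27,300 + $17,600 = $44,900; Chaudhri $27,300 + $79,100 = $106,400; Tam $27,300 + $47,900 = $75,200; Marchetti $27,300 + $51,100 = $78,400.

Vance: $149,300 · Andrade: $44,900 · Chaudhri: $106,400 · Tam: $75,200 · Marchetti: $78,400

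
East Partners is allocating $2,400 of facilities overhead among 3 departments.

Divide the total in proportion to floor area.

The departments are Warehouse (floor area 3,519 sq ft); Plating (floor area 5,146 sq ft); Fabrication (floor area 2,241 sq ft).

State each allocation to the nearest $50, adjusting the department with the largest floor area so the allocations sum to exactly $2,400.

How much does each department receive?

Warehouse: $750; Plating: $1,150; Fabrication: $500

Sum of floor area: 3,519 + 5,146 + 2,241 = 10,906.
Raw shares: Warehouse 774.40; Plating 1,132.44; Fabrication 493.16.
After rounding ($50): Warehouse $750; Plating $1,150; Fabrication $500. Sum = $2,400.
No rounding difference to absorb.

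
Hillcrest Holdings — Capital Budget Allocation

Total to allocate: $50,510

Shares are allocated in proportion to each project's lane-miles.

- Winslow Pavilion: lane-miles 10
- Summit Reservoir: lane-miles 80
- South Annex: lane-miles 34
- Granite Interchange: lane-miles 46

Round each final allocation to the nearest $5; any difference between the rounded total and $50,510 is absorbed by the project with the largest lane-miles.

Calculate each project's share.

Total lane-miles = 170.
Unrounded shares: Winslow Pavilion 10/170 × $50,510 = 2,971.18; Summit Reservoir 80/170 × $50,510 = 23,769.41; South Annex 34/170 × $50,510 = 10,102.00; Granite Interchange 46/170 × $50,510 = 13,667.41.
Rounded to nearest $5: Winslow Pavilion $2,970; Summit Reservoir $23,770; South Annex $10,100; Granite Interchange $13,665. Sum = $50,505.
Difference $50,510 − $50,505 = +$5 applied to largest lane-miles (Summit Reservoir): Summit Reservoir becomes $23,775.

Winslow Pavilion: $2,970 · Summit Reservoir: $23,775 · South Annex: $10,100 · Granite Interchange: $13,665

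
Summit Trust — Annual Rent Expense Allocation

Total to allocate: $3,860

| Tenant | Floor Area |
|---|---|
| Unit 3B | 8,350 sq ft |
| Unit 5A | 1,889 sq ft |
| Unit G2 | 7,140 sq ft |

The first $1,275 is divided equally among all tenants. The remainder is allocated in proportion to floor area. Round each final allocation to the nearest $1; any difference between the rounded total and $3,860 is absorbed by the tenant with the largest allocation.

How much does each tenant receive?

Unit 3B: $1,667 | Unit 5A: $706 | Unit G2: $1,487

$1,275 shared equally gives $425 per tenant.
Remainder $2,585 by floor area (total 17,379): Unit 3B 1,242.00 → $1,242; Unit 5A 280.98 → $281; Unit G2 1,062.02 → $1,062.
Totals: Unit 3B $425 + $1,242 = $1,667; Unit 5A $425 + $281 = $706; Unit G2 $425 + $1,062 = $1,487.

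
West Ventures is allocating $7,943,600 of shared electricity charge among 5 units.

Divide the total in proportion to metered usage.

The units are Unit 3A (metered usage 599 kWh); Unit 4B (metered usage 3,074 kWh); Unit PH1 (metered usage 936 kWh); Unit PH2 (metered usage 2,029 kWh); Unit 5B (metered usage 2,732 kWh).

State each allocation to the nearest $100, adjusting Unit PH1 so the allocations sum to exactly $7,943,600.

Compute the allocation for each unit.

Sum of metered usage: 9,370.
Unrounded shares: Unit 3A 599/9,370 × $7,943,600 = 507,813.92; Unit 4B 3,074/9,370 × $7,943,600 = 2,606,043.37; Unit PH1 936/9,370 × $7,943,600 = 793,512.23; Unit PH2 2,029/9,370 × $7,943,600 = 1,720,124.27; Unit 5B 2,732/9,370 × $7,943,600 = 2,316,106.21.
At nearest $100: Unit 3A $507,800; Unit 4B $2,606,000; Unit PH1 $793,500; Unit PH2 $1,720,100; Unit 5B $2,316,100. Sum = $7,943,500.
Difference $7,943,600 − $7,943,500 = +$100 applied to Unit PH1: Unit PH1 becomes $793,600.

Unit 3A: $507,800 · Unit 4B: $2,606,000 · Unit PH1: $793,600 · Unit PH2: $1,720,100 · Unit 5B: $2,316,100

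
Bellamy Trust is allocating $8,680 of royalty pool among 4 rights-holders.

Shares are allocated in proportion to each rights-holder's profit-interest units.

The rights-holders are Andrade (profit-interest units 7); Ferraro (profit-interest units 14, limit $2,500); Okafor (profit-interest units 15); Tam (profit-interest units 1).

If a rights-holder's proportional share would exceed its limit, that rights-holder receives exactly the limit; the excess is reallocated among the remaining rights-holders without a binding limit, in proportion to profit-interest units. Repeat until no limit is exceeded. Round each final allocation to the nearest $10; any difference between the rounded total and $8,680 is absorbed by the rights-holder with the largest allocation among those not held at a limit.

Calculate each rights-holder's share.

Andrade: $1,880; Ferraro: $2,500; Okafor: $4,030; Tam: $270

Combined profit-interest units = 37.
Proportional shares (ignoring caps): Andrade 1,642.16; Ferraro 3,284.32; Okafor 3,518.92; Tam 234.59.
Cap binds for Ferraro ($2,500); balance $6,180 reallocated over remaining profit-interest units 23.
Shares after redistribution: Andrade 1,880.87 → $1,880; Okafor 4,030.43 → $4,030; Tam 268.70 → $270.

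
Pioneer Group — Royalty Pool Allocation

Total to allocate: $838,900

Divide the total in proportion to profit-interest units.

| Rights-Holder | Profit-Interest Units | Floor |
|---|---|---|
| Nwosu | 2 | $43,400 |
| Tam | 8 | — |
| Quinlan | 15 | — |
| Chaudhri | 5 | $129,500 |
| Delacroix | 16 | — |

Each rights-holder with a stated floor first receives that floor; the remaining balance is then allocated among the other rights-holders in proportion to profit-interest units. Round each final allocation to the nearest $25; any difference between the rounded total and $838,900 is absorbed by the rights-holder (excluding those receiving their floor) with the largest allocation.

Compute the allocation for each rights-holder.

Fund the minimums — Nwosu $43,400; Chaudhri $129,500. Balance $666,000.
Balance split over remaining profit-interest units 39: Tam 136,615.38 → $136,625; Quinlan 256,153.85 → $256,150; Delacroix 273,230.77 → $273,225.

Nwosu: $43,400; Tam: $136,625; Quinlan: $256,150; Chaudhri: $129,500; Delacroix: $273,225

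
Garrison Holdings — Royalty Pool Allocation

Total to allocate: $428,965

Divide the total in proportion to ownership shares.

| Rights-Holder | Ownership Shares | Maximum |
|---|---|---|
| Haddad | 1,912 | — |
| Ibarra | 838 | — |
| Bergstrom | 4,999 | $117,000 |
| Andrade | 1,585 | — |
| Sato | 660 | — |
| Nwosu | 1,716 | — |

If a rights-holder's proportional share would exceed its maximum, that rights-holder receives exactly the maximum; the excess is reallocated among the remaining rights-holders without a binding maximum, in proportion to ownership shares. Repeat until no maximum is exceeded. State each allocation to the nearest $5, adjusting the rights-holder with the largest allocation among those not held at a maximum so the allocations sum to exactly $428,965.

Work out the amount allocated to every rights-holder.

Combined ownership shares = 11,710.
Pro-rata shares before constraints: Haddad 70,041.08; Ibarra 30,697.92; Bergstrom 183,125.20; Andrade 58,062.30; Sato 24,177.36; Nwosu 62,861.14.
Held at cap: Bergstrom ($117,000); remaining pool $311,965 reallocated over remaining ownership shares 6,711.
Remaining shares: Haddad 88,880.51 → $88,880; Ibarra 38,954.95 → $38,955; Andrade 73,679.71 → $73,680; Sato 30,680.51 → $30,680; Nwosu 79,769.32 → $79,770.

Haddad: $88,880; Ibarra: $38,955; Bergstrom: $117,000; Andrade: $73,680; Sato: $30,680; Nwosu: $79,770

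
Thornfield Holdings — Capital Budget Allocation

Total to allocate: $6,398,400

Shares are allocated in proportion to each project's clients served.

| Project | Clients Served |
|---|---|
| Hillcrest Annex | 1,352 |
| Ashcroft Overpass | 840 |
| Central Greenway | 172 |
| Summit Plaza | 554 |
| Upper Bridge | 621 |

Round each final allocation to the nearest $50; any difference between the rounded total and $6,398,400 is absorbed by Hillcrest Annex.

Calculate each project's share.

Hillcrest Annex: $2,444,400; Ashcroft Overpass: $1,518,700; Central Greenway: $310,950; Summit Plaza: $1,001,600; Upper Bridge: $1,122,750

Clients served total: 3,539.
Raw shares: Hillcrest Annex 1,352/3,539 × $6,398,400 = 2,444,373.21; Ashcroft Overpass 840/3,539 × $6,398,400 = 1,518,693.42; Central Greenway 172/3,539 × $6,398,400 = 310,970.56; Summit Plaza 554/3,539 × $6,398,400 = 1,001,614.47; Upper Bridge 621/3,539 × $6,398,400 = 1,122,748.35.
After rounding ($50): Hillcrest Annex $2,444,350; Ashcroft Overpass $1,518,700; Central Greenway $310,950; Summit Plaza $1,001,600; Upper Bridge $1,122,750. Sum = $6,398,350.
Difference $6,398,400 − $6,398,350 = +$50 applied to Hillcrest Annex: Hillcrest Annex becomes $2,444,400.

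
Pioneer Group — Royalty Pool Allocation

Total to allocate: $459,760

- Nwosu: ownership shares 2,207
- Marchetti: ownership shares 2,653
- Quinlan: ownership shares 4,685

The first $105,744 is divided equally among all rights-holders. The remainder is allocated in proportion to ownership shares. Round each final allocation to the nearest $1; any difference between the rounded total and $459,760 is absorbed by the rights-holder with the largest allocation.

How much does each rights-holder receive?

Nwosu: $117,104; Marchetti: $133,646; Quinlan: $209,010

First tranche $105,744 split equally: $35,248 each.
Remainder $354,016 by ownership shares (total 9,545): Nwosu 81,855.77 → $81,856; Marchetti 98,397.53 → $98,398; Quinlan 173,762.70 → $173,763.
Rounding difference −$1 on remainder applied to Quinlan.
Totals: Nwosu $35,248 + $81,856 = $117,104; Marchetti $35,248 + $98,398 = $133,646; Quinlan $35,248 + $173,762 = $209,010.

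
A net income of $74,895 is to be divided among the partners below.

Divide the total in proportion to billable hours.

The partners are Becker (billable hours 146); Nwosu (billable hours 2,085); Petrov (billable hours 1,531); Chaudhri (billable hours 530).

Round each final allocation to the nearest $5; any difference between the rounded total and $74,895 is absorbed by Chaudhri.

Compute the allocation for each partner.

Total billable hours = 4,292.
Raw shares: Becker 146/4,292 × $74,895 = 2,547.69; Nwosu 2,085/4,292 × $74,895 = 36,383.06; Petrov 1,531/4,292 × $74,895 = 26,715.81; Chaudhri 530/4,292 × $74,895 = 9,248.45.
At nearest $5: Becker $2,550; Nwosu $36,385; Petrov $26,715; Chaudhri $9,250. Sum = $74,900.
Difference $74,895 − $74,900 = −$5 applied to Chaudhri: Chaudhri becomes $9,245.

Becker: $2,550 · Nwosu: $36,385 · Petrov: $26,715 · Chaudhri: $9,245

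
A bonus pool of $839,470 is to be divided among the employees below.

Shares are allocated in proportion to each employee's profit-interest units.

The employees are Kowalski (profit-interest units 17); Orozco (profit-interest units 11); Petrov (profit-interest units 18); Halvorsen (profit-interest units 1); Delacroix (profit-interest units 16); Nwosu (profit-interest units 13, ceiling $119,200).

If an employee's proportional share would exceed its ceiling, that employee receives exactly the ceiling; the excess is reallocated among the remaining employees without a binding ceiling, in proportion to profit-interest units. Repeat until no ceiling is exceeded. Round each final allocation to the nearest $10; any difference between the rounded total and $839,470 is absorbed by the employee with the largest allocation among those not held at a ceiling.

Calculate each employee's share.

Sum of profit-interest units: 76.
Unconstrained shares: Kowalski 187,776.18; Orozco 121,502.24; Petrov 198,821.84; Halvorsen 11,045.66; Delacroix 176,730.53; Nwosu 143,593.55.
Capped: Nwosu ($119,200); residual $720,270 reallocated over remaining profit-interest units 63.
Remaining shares: Kowalski 194,358.57 → $194,360; Orozco 125,761.43 → $125,760; Petrov 205,791.43 → $205,790; Halvorsen 11,432.86 → $11,430; Delacroix 182,925.71 → $182,930.

Kowalski: $194,360; Orozco: $125,760; Petrov: $205,790; Halvorsen: $11,430; Delacroix: $182,930; Nwosu: $119,200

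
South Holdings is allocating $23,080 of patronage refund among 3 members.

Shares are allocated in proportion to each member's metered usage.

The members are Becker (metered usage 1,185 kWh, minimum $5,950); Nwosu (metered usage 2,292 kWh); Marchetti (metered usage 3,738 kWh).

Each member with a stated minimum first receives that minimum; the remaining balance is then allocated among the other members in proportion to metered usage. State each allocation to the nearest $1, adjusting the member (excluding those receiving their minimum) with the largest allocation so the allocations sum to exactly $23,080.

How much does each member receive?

Becker: $5,950 | Nwosu: $6,511 | Marchetti: $10,619

Guaranteed amounts: Becker $5,950. Remaining pool $17,130.
Remaining pool split over remaining metered usage 6,030: Nwosu 6,511.10 → $6,511; Marchetti 10,618.90 → $10,619.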